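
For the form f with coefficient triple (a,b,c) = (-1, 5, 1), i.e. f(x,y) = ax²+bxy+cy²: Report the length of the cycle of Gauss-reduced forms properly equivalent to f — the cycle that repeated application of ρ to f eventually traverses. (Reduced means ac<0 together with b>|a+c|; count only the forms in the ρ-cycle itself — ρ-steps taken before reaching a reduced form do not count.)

D = 29, ⌊√D⌋ = 5
river: ρ → (1,5,-1)
river: ρ → (-1,5,1)
ρ-cycle length = 2 (tail of 0 descent steps not counted)

2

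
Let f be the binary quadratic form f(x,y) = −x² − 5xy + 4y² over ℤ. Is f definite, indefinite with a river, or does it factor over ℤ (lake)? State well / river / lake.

D = b²−4ac = (-5)² − 4·(-1)·4 = 41
D > 0 non-square ⇒ indefinite ⇒ periodic river

river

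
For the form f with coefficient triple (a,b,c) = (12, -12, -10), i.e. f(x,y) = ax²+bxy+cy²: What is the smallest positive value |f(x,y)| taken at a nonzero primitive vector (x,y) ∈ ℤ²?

descent: ρ → (-10,12,12)  [lands on river]
river: ρ → (12,12,-10)
river: ρ → (-10,8,14)
river: ρ → (14,20,-4)
river: ρ → (-4,20,14)
river: ρ → (14,8,-10)
closes: descent 1, river 6
min |a| on river = 4

4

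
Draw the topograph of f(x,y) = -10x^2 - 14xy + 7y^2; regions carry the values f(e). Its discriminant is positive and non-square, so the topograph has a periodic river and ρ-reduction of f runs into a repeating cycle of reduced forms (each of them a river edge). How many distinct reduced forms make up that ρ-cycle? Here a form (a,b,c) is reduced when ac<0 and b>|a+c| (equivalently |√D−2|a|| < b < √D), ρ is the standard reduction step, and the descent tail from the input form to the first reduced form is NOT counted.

D = 476, ⌊√D⌋ = 21
descent: ρ → (7,14,-10)  [lands on river]
river: ρ → (-10,6,11)
river: ρ → (11,16,-5)
river: ρ → (-5,14,14)
river: ρ → (14,14,-5)
river: ρ → (-5,16,11)
river: ρ → (11,6,-10)
river: ρ → (-10,14,7)
ρ-cycle length = 8 (tail of 1 descent step not counted)

8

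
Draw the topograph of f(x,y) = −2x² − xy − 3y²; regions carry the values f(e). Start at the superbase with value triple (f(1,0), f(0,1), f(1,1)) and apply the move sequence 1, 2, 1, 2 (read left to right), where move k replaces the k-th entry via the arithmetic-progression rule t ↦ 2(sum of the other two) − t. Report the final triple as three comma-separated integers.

start (-2,-3,-6) = (f(1,0),f(0,1),f(1,1))
replace slot 1: 2·((-3)+(-6)) − (-2) = -16 → (-16,-3,-6)
replace slot 2: 2·((-16)+(-6)) − (-3) = -41 → (-16,-41,-6)
replace slot 1: 2·((-41)+(-6)) − (-16) = -78 → (-78,-41,-6)
replace slot 2: 2·((-78)+(-6)) − (-41) = -127 → (-78,-127,-6)

-78,-127,-6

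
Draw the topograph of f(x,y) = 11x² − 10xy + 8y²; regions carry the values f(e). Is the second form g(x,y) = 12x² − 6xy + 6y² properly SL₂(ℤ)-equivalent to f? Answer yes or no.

D₁ = -252, D₂ = -252
f: flip: (11,-10,8)→(8,10,11)
f: translate: b→-6 (≡10 mod 16), so (8,10,11)→(8,-6,9)
f: reduced (well bottom): (8,-6,9) with a≤c, −a<b≤a
g: flip: (12,-6,6)→(6,6,12)
g: reduced (well bottom): (6,6,12) with a≤c, −a<b≤a
reduced forms (8, -6, 9) vs (6, 6, 12) ⇒ inequivalent

no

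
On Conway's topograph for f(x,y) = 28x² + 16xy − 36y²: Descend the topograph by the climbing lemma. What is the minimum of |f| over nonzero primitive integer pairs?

river: ρ → (-36,56,8)
river: ρ → (8,56,-36)
river: ρ → (-36,16,28)
river: ρ → (28,40,-24)
river: ρ → (-24,56,12)
river: ρ → (12,64,-4)
river: ρ → (-4,64,12)
river: ρ → (12,56,-24)
river: ρ → (-24,40,28)
river: ρ → (28,16,-36)
closes: descent 0, river 10
min |a| on river = 4

4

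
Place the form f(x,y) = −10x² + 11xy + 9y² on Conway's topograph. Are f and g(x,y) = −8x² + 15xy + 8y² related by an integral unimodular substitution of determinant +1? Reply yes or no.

D₁ = 481, D₂ = 481
river cycle of f (length 30): (9, 7, -12), (-12, 17, 4), (4, 15, -16), (-16, 17, 3), (3, 19, -10), (-10, 21, 1), (1, 21, -10), (-10, 19, 3), (3, 17, -16), (-16, 15, 4), … (20 more)
river cycle of g (length 26): (8, 17, -6), (-6, 19, 5), (5, 21, -2), (-2, 19, 15), (15, 11, -6), (-6, 13, 13), (13, 13, -6), (-6, 11, 15), (15, 19, -2), (-2, 21, 5), … (16 more)
cycles differ ⇒ inequivalent

no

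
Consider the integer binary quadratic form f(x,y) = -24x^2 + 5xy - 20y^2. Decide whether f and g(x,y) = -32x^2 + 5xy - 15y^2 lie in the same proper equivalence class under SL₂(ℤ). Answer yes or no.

D₁ = -1895, D₂ = -1895
f is negative-definite; reduce −f:
−f: flip: (24,-5,20)→(20,5,24)
−f: reduced (well bottom): (20,5,24) with a≤c, −a<b≤a
flip sign back: reduced form of f is (-20,-5,-24)
g is negative-definite; reduce −g:
−g: flip: (32,-5,15)→(15,5,32)
−g: reduced (well bottom): (15,5,32) with a≤c, −a<b≤a
flip sign back: reduced form of g is (-15,-5,-32)
reduced forms (-20, -5, -24) vs (-15, -5, -32) ⇒ inequivalent

no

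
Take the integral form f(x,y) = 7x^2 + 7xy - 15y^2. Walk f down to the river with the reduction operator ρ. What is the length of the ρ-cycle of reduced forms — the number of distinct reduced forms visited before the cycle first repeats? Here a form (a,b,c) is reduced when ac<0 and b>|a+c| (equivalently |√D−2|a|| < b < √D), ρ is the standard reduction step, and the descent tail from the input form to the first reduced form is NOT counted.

D = 469, ⌊√D⌋ = 21
descent: ρ → (-15,-7,7)
descent: ρ → (7,21,-1)  [lands on river]
river: ρ → (-1,21,7)
ρ-cycle length = 2 (tail of 2 descent steps not counted)

2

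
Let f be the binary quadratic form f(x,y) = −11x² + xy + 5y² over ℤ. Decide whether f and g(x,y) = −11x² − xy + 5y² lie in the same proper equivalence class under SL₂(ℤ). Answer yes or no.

D₁ = 221, D₂ = 221
river cycle of f (length 4): (5, 9, -7), (-7, 5, 7), (7, 9, -5), (-5, 11, 5)
river cycle of g (length 4): (5, 11, -5), (-5, 9, 7), (7, 5, -7), (-7, 9, 5)
cycles differ ⇒ inequivalent

no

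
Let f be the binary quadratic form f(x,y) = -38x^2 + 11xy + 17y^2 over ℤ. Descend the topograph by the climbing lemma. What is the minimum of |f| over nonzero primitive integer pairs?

descent: ρ → (17,23,-32)  [lands on river]
river: ρ → (-32,41,8)
river: ρ → (8,39,-37)
river: ρ → (-37,35,10)
river: ρ → (10,45,-17)
river: ρ → (-17,23,32)
river: ρ → (32,41,-8)
river: ρ → (-8,39,37)
river: ρ → (37,35,-10)
river: ρ → (-10,45,17)
closes: descent 1, river 10
min |a| on river = 8

8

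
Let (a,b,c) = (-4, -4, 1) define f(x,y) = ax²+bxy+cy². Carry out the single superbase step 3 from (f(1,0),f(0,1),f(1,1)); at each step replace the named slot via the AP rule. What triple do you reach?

start (-4,1,-7) = (f(1,0),f(0,1),f(1,1))
replace slot 3: 2·((-4)+1) − (-7) = 1 → (-4,1,1)

-4,1,1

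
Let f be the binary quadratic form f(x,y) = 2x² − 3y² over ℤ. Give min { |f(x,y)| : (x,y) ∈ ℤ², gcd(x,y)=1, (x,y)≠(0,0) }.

descent: ρ → (-3,0,2)
descent: ρ → (2,4,-1)  [lands on river]
river: ρ → (-1,4,2)
closes: descent 2, river 2
min |a| on river = 1

1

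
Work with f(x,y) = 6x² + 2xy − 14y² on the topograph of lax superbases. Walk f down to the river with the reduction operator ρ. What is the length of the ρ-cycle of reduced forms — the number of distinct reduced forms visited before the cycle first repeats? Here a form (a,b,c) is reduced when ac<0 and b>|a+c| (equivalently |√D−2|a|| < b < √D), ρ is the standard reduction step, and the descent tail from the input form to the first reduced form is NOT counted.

D = 340, ⌊√D⌋ = 18
descent: ρ → (-14,-2,6)
descent: ρ → (6,14,-6)  [lands on river]
river: ρ → (-6,10,10)
river: ρ → (10,10,-6)
river: ρ → (-6,14,6)
river: ρ → (6,10,-10)
river: ρ → (-10,10,6)
ρ-cycle length = 6 (tail of 2 descent steps not counted)

6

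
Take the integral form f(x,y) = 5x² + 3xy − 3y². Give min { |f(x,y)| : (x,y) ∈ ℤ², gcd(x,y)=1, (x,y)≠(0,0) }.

river: ρ → (-3,3,5)
river: ρ → (5,7,-1)
river: ρ → (-1,7,5)
river: ρ → (5,3,-3)
closes: descent 0, river 4
min |a| on river = 1

1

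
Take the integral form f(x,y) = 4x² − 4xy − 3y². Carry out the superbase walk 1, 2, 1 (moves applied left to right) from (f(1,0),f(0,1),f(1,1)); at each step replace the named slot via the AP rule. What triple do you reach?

start (4,-3,-3) = (f(1,0),f(0,1),f(1,1))
replace slot 1: 2·((-3)+(-3)) − 4 = -16 → (-16,-3,-3)
replace slot 2: 2·((-16)+(-3)) − (-3) = -35 → (-16,-35,-3)
replace slot 1: 2·((-35)+(-3)) − (-16) = -60 → (-60,-35,-3)

-60,-35,-3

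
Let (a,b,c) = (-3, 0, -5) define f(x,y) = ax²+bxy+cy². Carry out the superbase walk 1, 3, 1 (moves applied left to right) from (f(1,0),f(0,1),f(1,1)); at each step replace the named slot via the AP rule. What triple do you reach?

start (-3,-5,-8) = (f(1,0),f(0,1),f(1,1))
replace slot 1: 2·((-5)+(-8)) − (-3) = -23 → (-23,-5,-8)
replace slot 3: 2·((-23)+(-5)) − (-8) = -48 → (-23,-5,-48)
replace slot 1: 2·((-5)+(-48)) − (-23) = -83 → (-83,-5,-48)

-83,-5,-48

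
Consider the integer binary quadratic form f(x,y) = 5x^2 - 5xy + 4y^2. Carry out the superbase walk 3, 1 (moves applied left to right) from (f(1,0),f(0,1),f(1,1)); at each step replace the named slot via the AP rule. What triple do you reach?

start (5,4,4) = (f(1,0),f(0,1),f(1,1))
replace slot 3: 2·(5+4) − 4 = 14 → (5,4,14)
replace slot 1: 2·(4+14) − 5 = 31 → (31,4,14)

31,4,14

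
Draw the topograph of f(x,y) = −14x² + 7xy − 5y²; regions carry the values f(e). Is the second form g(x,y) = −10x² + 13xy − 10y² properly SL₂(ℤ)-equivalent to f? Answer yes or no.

D₁ = -231, D₂ = -231
f is negative-definite; reduce −f:
−f: flip: (14,-7,5)→(5,7,14)
−f: translate: b→-3 (≡7 mod 10), so (5,7,14)→(5,-3,12)
−f: reduced (well bottom): (5,-3,12) with a≤c, −a<b≤a
flip sign back: reduced form of f is (-5,3,-12)
g is negative-definite; reduce −g:
−g: translate: b→7 (≡-13 mod 20), so (10,-13,10)→(10,7,7)
−g: flip: (10,7,7)→(7,-7,10)
−g: translate: b→7 (≡-7 mod 14), so (7,-7,10)→(7,7,10)
−g: reduced (well bottom): (7,7,10) with a≤c, −a<b≤a
flip sign back: reduced form of g is (-7,-7,-10)
reduced forms (-5, 3, -12) vs (-7, -7, -10) ⇒ inequivalent

no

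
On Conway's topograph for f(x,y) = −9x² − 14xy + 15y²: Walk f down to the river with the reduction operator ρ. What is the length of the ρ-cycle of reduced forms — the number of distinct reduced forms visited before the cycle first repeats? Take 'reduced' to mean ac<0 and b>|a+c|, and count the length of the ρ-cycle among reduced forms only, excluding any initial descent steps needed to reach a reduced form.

D = 736, ⌊√D⌋ = 27
descent: ρ → (15,14,-9)  [lands on river]
river: ρ → (-9,22,7)
river: ρ → (7,20,-12)
river: ρ → (-12,4,15)
river: ρ → (15,26,-1)
river: ρ → (-1,26,15)
river: ρ → (15,4,-12)
river: ρ → (-12,20,7)
river: ρ → (7,22,-9)
river: ρ → (-9,14,15)
river: ρ → (15,16,-8)
river: ρ → (-8,16,15)
ρ-cycle length = 12 (tail of 1 descent step not counted)

12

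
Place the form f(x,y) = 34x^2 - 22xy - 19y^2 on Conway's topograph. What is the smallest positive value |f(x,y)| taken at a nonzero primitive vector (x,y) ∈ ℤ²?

descent: ρ → (-19,22,34)  [lands on river]
river: ρ → (34,46,-7)
river: ρ → (-7,52,13)
river: ρ → (13,52,-7)
river: ρ → (-7,46,34)
river: ρ → (34,22,-19)
river: ρ → (-19,54,2)
river: ρ → (2,54,-19)
closes: descent 1, river 8
min |a| on river = 2

2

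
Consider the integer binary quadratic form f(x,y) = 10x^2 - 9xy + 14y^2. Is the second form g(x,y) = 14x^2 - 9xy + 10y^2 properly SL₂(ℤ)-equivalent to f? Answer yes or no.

D₁ = -479, D₂ = -479
f: reduced (well bottom): (10,-9,14) with a≤c, −a<b≤a
g: flip: (14,-9,10)→(10,9,14)
g: reduced (well bottom): (10,9,14) with a≤c, −a<b≤a
reduced forms (10, -9, 14) vs (10, 9, 14) ⇒ inequivalent

no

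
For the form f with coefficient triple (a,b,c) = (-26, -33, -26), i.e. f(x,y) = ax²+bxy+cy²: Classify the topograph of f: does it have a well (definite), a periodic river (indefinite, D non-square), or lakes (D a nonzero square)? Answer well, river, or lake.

D = b²−4ac = (-33)² − 4·(-26)·(-26) = -1615
D < 0 ⇒ definite ⇒ every region one sign ⇒ single well

well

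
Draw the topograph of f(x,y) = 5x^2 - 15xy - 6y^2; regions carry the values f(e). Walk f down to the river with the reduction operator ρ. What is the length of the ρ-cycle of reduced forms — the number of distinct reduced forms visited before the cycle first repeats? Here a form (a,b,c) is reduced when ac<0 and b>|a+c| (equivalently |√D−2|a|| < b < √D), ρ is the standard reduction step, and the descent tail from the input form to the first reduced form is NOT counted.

D = 345, ⌊√D⌋ = 18
descent: ρ → (-6,15,5)  [lands on river]
river: ρ → (5,15,-6)
river: ρ → (-6,9,11)
river: ρ → (11,13,-4)
river: ρ → (-4,11,14)
river: ρ → (14,17,-1)
river: ρ → (-1,17,14)
river: ρ → (14,11,-4)
river: ρ → (-4,13,11)
river: ρ → (11,9,-6)
ρ-cycle length = 10 (tail of 1 descent step not counted)

10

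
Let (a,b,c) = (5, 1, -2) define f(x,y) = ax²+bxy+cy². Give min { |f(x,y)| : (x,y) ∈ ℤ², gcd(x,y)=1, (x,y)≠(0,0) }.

descent: ρ → (-2,3,4)  [lands on river]
river: ρ → (4,5,-1)
river: ρ → (-1,5,4)
river: ρ → (4,3,-2)
river: ρ → (-2,5,2)
river: ρ → (2,3,-4)
river: ρ → (-4,5,1)
river: ρ → (1,5,-4)
river: ρ → (-4,3,2)
river: ρ → (2,5,-2)
closes: descent 1, river 10
min |a| on river = 1

1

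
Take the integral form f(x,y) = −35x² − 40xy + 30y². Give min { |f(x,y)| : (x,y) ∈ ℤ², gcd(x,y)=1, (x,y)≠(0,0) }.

descent: ρ → (30,40,-35)  [lands on river]
river: ρ → (-35,30,35)
river: ρ → (35,40,-30)
river: ρ → (-30,20,45)
river: ρ → (45,70,-5)
river: ρ → (-5,70,45)
river: ρ → (45,20,-30)
river: ρ → (-30,40,35)
river: ρ → (35,30,-35)
river: ρ → (-35,40,30)
river: ρ → (30,20,-45)
river: ρ → (-45,70,5)
river: ρ → (5,70,-45)
river: ρ → (-45,20,30)
closes: descent 1, river 14
min |a| on river = 5

5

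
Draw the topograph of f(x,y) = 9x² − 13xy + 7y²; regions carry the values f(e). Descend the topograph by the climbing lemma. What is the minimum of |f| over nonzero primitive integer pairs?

translate: b→5 (≡-13 mod 18), so (9,-13,7)→(9,5,3)
flip: (9,5,3)→(3,-5,9)
translate: b→1 (≡-5 mod 6), so (3,-5,9)→(3,1,7)
reduced (well bottom): (3,1,7) with a≤c, −a<b≤a
well minimum = a = 3

3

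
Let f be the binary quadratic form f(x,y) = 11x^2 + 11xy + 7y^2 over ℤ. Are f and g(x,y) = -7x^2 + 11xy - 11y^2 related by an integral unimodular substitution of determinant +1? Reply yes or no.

D₁ = -187, D₂ = -187
f: flip: (11,11,7)→(7,-11,11)
f: translate: b→3 (≡-11 mod 14), so (7,-11,11)→(7,3,7)
f: reduced (well bottom): (7,3,7) with a≤c, −a<b≤a
g is negative-definite; reduce −g:
−g: translate: b→3 (≡-11 mod 14), so (7,-11,11)→(7,3,7)
−g: reduced (well bottom): (7,3,7) with a≤c, −a<b≤a
flip sign back: reduced form of g is (-7,-3,-7)
reduced forms (7, 3, 7) vs (-7, -3, -7) ⇒ inequivalent

no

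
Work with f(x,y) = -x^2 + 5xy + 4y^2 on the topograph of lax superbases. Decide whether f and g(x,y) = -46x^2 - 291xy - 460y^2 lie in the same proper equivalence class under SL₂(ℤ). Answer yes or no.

D₁ = 41, D₂ = 41
river cycle of f (length 10): (4, 3, -2), (-2, 5, 2), (2, 3, -4), (-4, 5, 1), (1, 5, -4), (-4, 3, 2), (2, 5, -2), (-2, 3, 4), (4, 5, -1), (-1, 5, 4)
river cycle of g (length 10): (-1, 5, 4), (4, 3, -2), (-2, 5, 2), (2, 3, -4), (-4, 5, 1), (1, 5, -4), (-4, 3, 2), (2, 5, -2), (-2, 3, 4), (4, 5, -1)
cycles coincide ⇒ equivalent

yes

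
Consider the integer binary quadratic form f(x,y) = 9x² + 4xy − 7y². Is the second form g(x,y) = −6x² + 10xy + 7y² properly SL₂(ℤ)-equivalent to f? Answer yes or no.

D₁ = 268, D₂ = 268
river cycle of f (length 10): (-7, 10, 6), (6, 14, -3), (-3, 16, 1), (1, 16, -3), (-3, 14, 6), (6, 10, -7), (-7, 4, 9), (9, 14, -2), (-2, 14, 9), (9, 4, -7)
river cycle of g (length 10): (7, 4, -9), (-9, 14, 2), (2, 14, -9), (-9, 4, 7), (7, 10, -6), (-6, 14, 3), (3, 16, -1), (-1, 16, 3), (3, 14, -6), (-6, 10, 7)
cycles differ ⇒ inequivalent

no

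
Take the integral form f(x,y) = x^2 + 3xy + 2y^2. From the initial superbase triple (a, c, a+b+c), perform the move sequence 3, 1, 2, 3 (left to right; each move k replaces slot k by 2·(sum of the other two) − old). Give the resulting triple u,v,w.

start (1,2,6) = (f(1,0),f(0,1),f(1,1))
replace slot 3: 2·(1+2) − 6 = 0 → (1,2,0)
replace slot 1: 2·(2+0) − 1 = 3 → (3,2,0)
replace slot 2: 2·(3+0) − 2 = 4 → (3,4,0)
replace slot 3: 2·(3+4) − 0 = 14 → (3,4,14)

3,4,14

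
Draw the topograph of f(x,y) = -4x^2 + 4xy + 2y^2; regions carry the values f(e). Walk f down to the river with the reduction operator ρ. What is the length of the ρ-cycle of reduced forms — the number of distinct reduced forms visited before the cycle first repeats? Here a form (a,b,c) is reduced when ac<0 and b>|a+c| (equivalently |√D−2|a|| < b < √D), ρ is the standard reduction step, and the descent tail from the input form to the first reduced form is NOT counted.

D = 48, ⌊√D⌋ = 6
river: ρ → (2,4,-4)
river: ρ → (-4,4,2)
ρ-cycle length = 2 (tail of 0 descent steps not counted)

2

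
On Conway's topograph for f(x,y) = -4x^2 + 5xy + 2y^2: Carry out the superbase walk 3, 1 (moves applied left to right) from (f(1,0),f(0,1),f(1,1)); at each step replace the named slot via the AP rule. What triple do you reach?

start (-4,2,3) = (f(1,0),f(0,1),f(1,1))
replace slot 3: 2·((-4)+2) − 3 = -7 → (-4,2,-7)
replace slot 1: 2·(2+(-7)) − (-4) = -6 → (-6,2,-7)

-6,2,-7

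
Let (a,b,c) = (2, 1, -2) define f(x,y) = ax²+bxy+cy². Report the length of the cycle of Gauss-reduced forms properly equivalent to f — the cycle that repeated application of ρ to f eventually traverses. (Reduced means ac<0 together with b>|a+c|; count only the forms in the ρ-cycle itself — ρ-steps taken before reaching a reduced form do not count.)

D = 17, ⌊√D⌋ = 4
river: ρ → (-2,3,1)
river: ρ → (1,3,-2)
river: ρ → (-2,1,2)
river: ρ → (2,3,-1)
river: ρ → (-1,3,2)
river: ρ → (2,1,-2)
ρ-cycle length = 6 (tail of 0 descent steps not counted)

6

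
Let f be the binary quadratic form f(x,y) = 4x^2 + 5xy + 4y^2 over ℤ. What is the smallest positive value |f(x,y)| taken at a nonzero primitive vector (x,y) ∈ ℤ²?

translate: b→-3 (≡5 mod 8), so (4,5,4)→(4,-3,3)
flip: (4,-3,3)→(3,3,4)
reduced (well bottom): (3,3,4) with a≤c, −a<b≤a
well minimum = a = 3

3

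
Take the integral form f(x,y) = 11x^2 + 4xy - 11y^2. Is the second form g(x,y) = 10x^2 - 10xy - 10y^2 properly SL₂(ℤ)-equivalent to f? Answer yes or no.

D₁ = 500, D₂ = 500
river cycle of f (length 10): (-11, 18, 4), (4, 22, -1), (-1, 22, 4), (4, 18, -11), (-11, 4, 11), (11, 18, -4), (-4, 22, 1), (1, 22, -4), (-4, 18, 11), (11, 4, -11)
river cycle of g (length 2): (-10, 10, 10), (10, 10, -10)
cycles differ ⇒ inequivalent

no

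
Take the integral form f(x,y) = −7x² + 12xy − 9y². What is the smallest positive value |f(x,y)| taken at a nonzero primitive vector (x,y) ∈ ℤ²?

translate: b→2 (≡-12 mod 14), so (7,-12,9)→(7,2,4)
flip: (7,2,4)→(4,-2,7)
reduced (well bottom): (4,-2,7) with a≤c, −a<b≤a
well minimum |f| = |-4| = 4 (negative-definite)

4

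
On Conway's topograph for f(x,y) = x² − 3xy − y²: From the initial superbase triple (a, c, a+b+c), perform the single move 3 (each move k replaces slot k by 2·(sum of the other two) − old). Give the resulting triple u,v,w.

start (1,-1,-3) = (f(1,0),f(0,1),f(1,1))
replace slot 3: 2·(1+(-1)) − (-3) = 3 → (1,-1,3)

1,-1,3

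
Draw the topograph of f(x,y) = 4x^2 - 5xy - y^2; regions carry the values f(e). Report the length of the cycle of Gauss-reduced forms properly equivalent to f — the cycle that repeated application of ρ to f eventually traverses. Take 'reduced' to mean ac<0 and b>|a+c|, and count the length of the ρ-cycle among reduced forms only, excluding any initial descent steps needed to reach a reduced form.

D = 41, ⌊√D⌋ = 6
descent: ρ → (-1,5,4)  [lands on river]
river: ρ → (4,3,-2)
river: ρ → (-2,5,2)
river: ρ → (2,3,-4)
river: ρ → (-4,5,1)
river: ρ → (1,5,-4)
river: ρ → (-4,3,2)
river: ρ → (2,5,-2)
river: ρ → (-2,3,4)
river: ρ → (4,5,-1)
ρ-cycle length = 10 (tail of 1 descent step not counted)

10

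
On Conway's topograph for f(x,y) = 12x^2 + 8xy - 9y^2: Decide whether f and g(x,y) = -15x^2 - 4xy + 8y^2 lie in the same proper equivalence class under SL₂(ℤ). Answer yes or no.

D₁ = 496, D₂ = 496
river cycle of f (length 16): (-9, 10, 11), (11, 12, -8), (-8, 20, 3), (3, 22, -1), (-1, 22, 3), (3, 20, -8), (-8, 12, 11), (11, 10, -9), (-9, 8, 12), (12, 16, -5), … (6 more)
river cycle of g (length 16): (8, 20, -3), (-3, 22, 1), (1, 22, -3), (-3, 20, 8), (8, 12, -11), (-11, 10, 9), (9, 8, -12), (-12, 16, 5), (5, 14, -15), (-15, 16, 4), … (6 more)
cycles differ ⇒ inequivalent

no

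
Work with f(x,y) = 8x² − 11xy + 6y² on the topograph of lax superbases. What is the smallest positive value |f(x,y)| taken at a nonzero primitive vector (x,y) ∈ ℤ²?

translate: b→5 (≡-11 mod 16), so (8,-11,6)→(8,5,3)
flip: (8,5,3)→(3,-5,8)
translate: b→1 (≡-5 mod 6), so (3,-5,8)→(3,1,6)
reduced (well bottom): (3,1,6) with a≤c, −a<b≤a
well minimum = a = 3

3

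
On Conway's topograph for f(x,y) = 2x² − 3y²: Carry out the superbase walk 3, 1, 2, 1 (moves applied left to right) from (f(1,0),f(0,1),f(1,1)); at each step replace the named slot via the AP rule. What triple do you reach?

start (2,-3,-1) = (f(1,0),f(0,1),f(1,1))
replace slot 3: 2·(2+(-3)) − (-1) = -1 → (2,-3,-1)
replace slot 1: 2·((-3)+(-1)) − 2 = -10 → (-10,-3,-1)
replace slot 2: 2·((-10)+(-1)) − (-3) = -19 → (-10,-19,-1)
replace slot 1: 2·((-19)+(-1)) − (-10) = -30 → (-30,-19,-1)

-30,-19,-1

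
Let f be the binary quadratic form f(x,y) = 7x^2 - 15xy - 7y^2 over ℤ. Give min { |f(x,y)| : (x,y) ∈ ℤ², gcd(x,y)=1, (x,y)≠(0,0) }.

descent: ρ → (-7,15,7)  [lands on river]
river: ρ → (7,13,-9)
river: ρ → (-9,5,11)
river: ρ → (11,17,-3)
river: ρ → (-3,19,5)
river: ρ → (5,11,-15)
river: ρ → (-15,19,1)
river: ρ → (1,19,-15)
river: ρ → (-15,11,5)
river: ρ → (5,19,-3)
river: ρ → (-3,17,11)
river: ρ → (11,5,-9)
river: ρ → (-9,13,7)
river: ρ → (7,15,-7)
river: ρ → (-7,13,9)
river: ρ → (9,5,-11)
river: ρ → (-11,17,3)
river: ρ → (3,19,-5)
river: ρ → (-5,11,15)
river: ρ → (15,19,-1)
river: ρ → (-1,19,15)
river: ρ → (15,11,-5)
river: ρ → (-5,19,3)
river: ρ → (3,17,-11)
river: ρ → (-11,5,9)
river: ρ → (9,13,-7)
closes: descent 1, river 26
min |a| on river = 1

1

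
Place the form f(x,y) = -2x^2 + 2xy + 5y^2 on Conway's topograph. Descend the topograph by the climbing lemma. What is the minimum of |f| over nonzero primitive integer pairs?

descent: ρ → (5,-2,-2)
descent: ρ → (-2,6,1)  [lands on river]
river: ρ → (1,6,-2)
closes: descent 2, river 2
min |a| on river = 1

1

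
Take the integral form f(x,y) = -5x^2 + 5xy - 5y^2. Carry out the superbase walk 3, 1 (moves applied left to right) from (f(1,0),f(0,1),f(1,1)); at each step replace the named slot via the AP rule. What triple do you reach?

start (-5,-5,-5) = (f(1,0),f(0,1),f(1,1))
replace slot 3: 2·((-5)+(-5)) − (-5) = -15 → (-5,-5,-15)
replace slot 1: 2·((-5)+(-15)) − (-5) = -35 → (-35,-5,-15)

-35,-5,-15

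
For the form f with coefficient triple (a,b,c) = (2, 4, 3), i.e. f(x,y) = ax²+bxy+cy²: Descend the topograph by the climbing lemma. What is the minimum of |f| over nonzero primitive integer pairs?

translate: b→0 (≡4 mod 4), so (2,4,3)→(2,0,1)
flip: (2,0,1)→(1,0,2)
reduced (well bottom): (1,0,2) with a≤c, −a<b≤a
well minimum = a = 1

1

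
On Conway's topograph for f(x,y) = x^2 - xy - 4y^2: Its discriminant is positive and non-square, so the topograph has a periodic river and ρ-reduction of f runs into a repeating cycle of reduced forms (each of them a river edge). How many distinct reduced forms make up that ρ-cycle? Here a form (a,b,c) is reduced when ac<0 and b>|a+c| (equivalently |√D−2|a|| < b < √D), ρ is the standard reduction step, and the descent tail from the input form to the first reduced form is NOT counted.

D = 17, ⌊√D⌋ = 4
descent: ρ → (-4,1,1)
descent: ρ → (1,3,-2)  [lands on river]
river: ρ → (-2,1,2)
river: ρ → (2,3,-1)
river: ρ → (-1,3,2)
river: ρ → (2,1,-2)
river: ρ → (-2,3,1)
ρ-cycle length = 6 (tail of 2 descent steps not counted)

6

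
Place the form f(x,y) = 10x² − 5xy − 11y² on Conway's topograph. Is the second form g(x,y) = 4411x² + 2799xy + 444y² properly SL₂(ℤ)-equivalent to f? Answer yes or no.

D₁ = 465, D₂ = 465
river cycle of f (length 10): (-11, 5, 10), (10, 15, -6), (-6, 21, 1), (1, 21, -6), (-6, 15, 10), (10, 5, -11), (-11, 17, 4), (4, 15, -15), (-15, 15, 4), (4, 17, -11)
river cycle of g (length 10): (10, 15, -6), (-6, 21, 1), (1, 21, -6), (-6, 15, 10), (10, 5, -11), (-11, 17, 4), (4, 15, -15), (-15, 15, 4), (4, 17, -11), (-11, 5, 10)
cycles coincide ⇒ equivalent

yes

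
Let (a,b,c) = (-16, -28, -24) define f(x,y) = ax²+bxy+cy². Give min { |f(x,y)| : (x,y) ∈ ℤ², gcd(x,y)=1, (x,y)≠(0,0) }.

translate: b→-4 (≡28 mod 32), so (16,28,24)→(16,-4,12)
flip: (16,-4,12)→(12,4,16)
reduced (well bottom): (12,4,16) with a≤c, −a<b≤a
well minimum |f| = |-12| = 12 (negative-definite)

12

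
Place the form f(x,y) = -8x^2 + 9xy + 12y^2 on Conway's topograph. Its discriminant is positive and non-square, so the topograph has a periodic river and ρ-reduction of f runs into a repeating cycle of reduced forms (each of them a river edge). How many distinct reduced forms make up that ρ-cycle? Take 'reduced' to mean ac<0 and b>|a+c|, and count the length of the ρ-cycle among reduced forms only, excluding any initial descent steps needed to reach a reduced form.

D = 465, ⌊√D⌋ = 21
river: ρ → (12,15,-5)
river: ρ → (-5,15,12)
river: ρ → (12,9,-8)
river: ρ → (-8,7,13)
river: ρ → (13,19,-2)
river: ρ → (-2,21,3)
river: ρ → (3,21,-2)
river: ρ → (-2,19,13)
river: ρ → (13,7,-8)
river: ρ → (-8,9,12)
ρ-cycle length = 10 (tail of 0 descent steps not counted)

10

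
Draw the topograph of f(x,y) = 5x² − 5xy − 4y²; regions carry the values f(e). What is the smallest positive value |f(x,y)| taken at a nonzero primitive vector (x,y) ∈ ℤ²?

descent: ρ → (-4,5,5)  [lands on river]
river: ρ → (5,5,-4)
river: ρ → (-4,3,6)
river: ρ → (6,9,-1)
river: ρ → (-1,9,6)
river: ρ → (6,3,-4)
closes: descent 1, river 6
min |a| on river = 1

1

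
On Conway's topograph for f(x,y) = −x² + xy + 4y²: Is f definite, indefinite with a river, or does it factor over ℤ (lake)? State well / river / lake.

D = b²−4ac = 1² − 4·(-1)·4 = 17
D > 0 non-square ⇒ indefinite ⇒ periodic river

river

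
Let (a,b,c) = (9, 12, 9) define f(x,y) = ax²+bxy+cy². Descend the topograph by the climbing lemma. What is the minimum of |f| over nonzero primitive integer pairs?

translate: b→-6 (≡12 mod 18), so (9,12,9)→(9,-6,6)
flip: (9,-6,6)→(6,6,9)
reduced (well bottom): (6,6,9) with a≤c, −a<b≤a
well minimum = a = 6

6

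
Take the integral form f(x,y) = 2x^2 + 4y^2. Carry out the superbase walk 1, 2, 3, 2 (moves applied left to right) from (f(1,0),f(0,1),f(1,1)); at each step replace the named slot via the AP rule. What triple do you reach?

start (2,4,6) = (f(1,0),f(0,1),f(1,1))
replace slot 1: 2·(4+6) − 2 = 18 → (18,4,6)
replace slot 2: 2·(18+6) − 4 = 44 → (18,44,6)
replace slot 3: 2·(18+44) − 6 = 118 → (18,44,118)
replace slot 2: 2·(18+118) − 44 = 228 → (18,228,118)

18,228,118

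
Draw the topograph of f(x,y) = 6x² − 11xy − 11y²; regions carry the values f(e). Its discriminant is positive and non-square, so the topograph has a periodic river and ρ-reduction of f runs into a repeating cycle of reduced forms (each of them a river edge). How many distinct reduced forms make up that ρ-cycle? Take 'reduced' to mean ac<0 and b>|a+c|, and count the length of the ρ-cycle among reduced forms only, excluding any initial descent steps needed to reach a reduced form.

D = 385, ⌊√D⌋ = 19
descent: ρ → (-11,11,6)  [lands on river]
river: ρ → (6,13,-9)
river: ρ → (-9,5,10)
river: ρ → (10,15,-4)
river: ρ → (-4,17,6)
river: ρ → (6,19,-1)
river: ρ → (-1,19,6)
river: ρ → (6,17,-4)
river: ρ → (-4,15,10)
river: ρ → (10,5,-9)
river: ρ → (-9,13,6)
river: ρ → (6,11,-11)
ρ-cycle length = 12 (tail of 1 descent step not counted)

12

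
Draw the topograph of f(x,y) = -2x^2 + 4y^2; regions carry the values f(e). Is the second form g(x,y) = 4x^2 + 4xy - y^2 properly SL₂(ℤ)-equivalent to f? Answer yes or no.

D₁ = 32, D₂ = 32
river cycle of f (length 2): (-2, 4, 2), (2, 4, -2)
river cycle of g (length 2): (-1, 4, 4), (4, 4, -1)
cycles differ ⇒ inequivalent

no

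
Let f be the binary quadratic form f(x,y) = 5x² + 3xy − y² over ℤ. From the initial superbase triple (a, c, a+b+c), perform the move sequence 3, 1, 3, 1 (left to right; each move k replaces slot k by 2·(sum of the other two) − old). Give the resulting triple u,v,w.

start (5,-1,7) = (f(1,0),f(0,1),f(1,1))
replace slot 3: 2·(5+(-1)) − 7 = 1 → (5,-1,1)
replace slot 1: 2·((-1)+1) − 5 = -5 → (-5,-1,1)
replace slot 3: 2·((-5)+(-1)) − 1 = -13 → (-5,-1,-13)
replace slot 1: 2·((-1)+(-13)) − (-5) = -23 → (-23,-1,-13)

-23,-1,-13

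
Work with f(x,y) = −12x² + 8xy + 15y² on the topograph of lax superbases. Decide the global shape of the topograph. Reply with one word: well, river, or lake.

D = b²−4ac = 8² − 4·(-12)·15 = 784
D = 28² is a perfect square ⇒ form factors over ℤ ⇒ lakes

lake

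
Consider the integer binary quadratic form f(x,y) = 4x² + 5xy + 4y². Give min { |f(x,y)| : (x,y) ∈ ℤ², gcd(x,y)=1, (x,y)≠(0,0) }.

translate: b→-3 (≡5 mod 8), so (4,5,4)→(4,-3,3)
flip: (4,-3,3)→(3,3,4)
reduced (well bottom): (3,3,4) with a≤c, −a<b≤a
well minimum = a = 3

3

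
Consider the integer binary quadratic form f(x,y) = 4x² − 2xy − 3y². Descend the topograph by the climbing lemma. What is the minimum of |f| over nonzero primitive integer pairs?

descent: ρ → (-3,2,4)  [lands on river]
river: ρ → (4,6,-1)
river: ρ → (-1,6,4)
river: ρ → (4,2,-3)
river: ρ → (-3,4,3)
river: ρ → (3,2,-4)
river: ρ → (-4,6,1)
river: ρ → (1,6,-4)
river: ρ → (-4,2,3)
river: ρ → (3,4,-3)
closes: descent 1, river 10
min |a| on river = 1

1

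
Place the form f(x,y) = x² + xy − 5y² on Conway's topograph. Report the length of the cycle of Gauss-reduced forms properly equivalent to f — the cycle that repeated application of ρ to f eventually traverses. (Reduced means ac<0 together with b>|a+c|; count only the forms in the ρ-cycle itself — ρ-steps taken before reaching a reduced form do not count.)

D = 21, ⌊√D⌋ = 4
descent: ρ → (-5,-1,1)
descent: ρ → (1,3,-3)  [lands on river]
river: ρ → (-3,3,1)
ρ-cycle length = 2 (tail of 2 descent steps not counted)

2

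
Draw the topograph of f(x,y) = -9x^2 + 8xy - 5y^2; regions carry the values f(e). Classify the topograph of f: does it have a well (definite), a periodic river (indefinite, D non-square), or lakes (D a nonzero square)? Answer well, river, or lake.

D = b²−4ac = 8² − 4·(-9)·(-5) = -116
D < 0 ⇒ definite ⇒ every region one sign ⇒ single well

well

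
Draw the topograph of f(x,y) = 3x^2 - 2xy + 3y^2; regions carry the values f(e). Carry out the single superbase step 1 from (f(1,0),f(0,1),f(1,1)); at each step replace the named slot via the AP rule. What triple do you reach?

start (3,3,4) = (f(1,0),f(0,1),f(1,1))
replace slot 1: 2·(3+4) − 3 = 11 → (11,3,4)

11,3,4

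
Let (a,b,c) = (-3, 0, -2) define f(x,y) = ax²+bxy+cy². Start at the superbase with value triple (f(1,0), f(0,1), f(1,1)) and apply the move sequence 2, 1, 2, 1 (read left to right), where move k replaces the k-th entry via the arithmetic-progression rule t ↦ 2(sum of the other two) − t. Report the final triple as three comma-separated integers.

start (-3,-2,-5) = (f(1,0),f(0,1),f(1,1))
replace slot 2: 2·((-3)+(-5)) − (-2) = -14 → (-3,-14,-5)
replace slot 1: 2·((-14)+(-5)) − (-3) = -35 → (-35,-14,-5)
replace slot 2: 2·((-35)+(-5)) − (-14) = -66 → (-35,-66,-5)
replace slot 1: 2·((-66)+(-5)) − (-35) = -107 → (-107,-66,-5)

-107,-66,-5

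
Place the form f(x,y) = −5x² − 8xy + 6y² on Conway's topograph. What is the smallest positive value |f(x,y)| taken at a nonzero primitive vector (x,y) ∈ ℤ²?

descent: ρ → (6,8,-5)  [lands on river]
river: ρ → (-5,12,2)
river: ρ → (2,12,-5)
river: ρ → (-5,8,6)
river: ρ → (6,4,-7)
river: ρ → (-7,10,3)
river: ρ → (3,8,-10)
river: ρ → (-10,12,1)
river: ρ → (1,12,-10)
river: ρ → (-10,8,3)
river: ρ → (3,10,-7)
river: ρ → (-7,4,6)
closes: descent 1, river 12
min |a| on river = 1

1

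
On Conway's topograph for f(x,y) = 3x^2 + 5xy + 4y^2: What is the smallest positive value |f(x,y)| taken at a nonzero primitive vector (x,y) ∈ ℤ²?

translate: b→-1 (≡5 mod 6), so (3,5,4)→(3,-1,2)
flip: (3,-1,2)→(2,1,3)
reduced (well bottom): (2,1,3) with a≤c, −a<b≤a
well minimum = a = 2

2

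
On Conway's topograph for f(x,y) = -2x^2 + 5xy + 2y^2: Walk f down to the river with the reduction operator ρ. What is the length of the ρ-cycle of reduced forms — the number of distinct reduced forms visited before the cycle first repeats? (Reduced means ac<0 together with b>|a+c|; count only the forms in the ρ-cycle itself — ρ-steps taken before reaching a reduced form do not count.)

D = 41, ⌊√D⌋ = 6
river: ρ → (2,3,-4)
river: ρ → (-4,5,1)
river: ρ → (1,5,-4)
river: ρ → (-4,3,2)
river: ρ → (2,5,-2)
river: ρ → (-2,3,4)
river: ρ → (4,5,-1)
river: ρ → (-1,5,4)
river: ρ → (4,3,-2)
river: ρ → (-2,5,2)
ρ-cycle length = 10 (tail of 0 descent steps not counted)

10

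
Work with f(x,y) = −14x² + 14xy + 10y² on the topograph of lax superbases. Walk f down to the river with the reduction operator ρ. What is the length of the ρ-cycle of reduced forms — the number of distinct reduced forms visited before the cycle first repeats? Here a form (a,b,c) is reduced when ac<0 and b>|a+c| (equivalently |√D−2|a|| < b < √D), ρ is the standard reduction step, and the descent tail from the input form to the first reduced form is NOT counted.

D = 756, ⌊√D⌋ = 27
river: ρ → (10,26,-2)
river: ρ → (-2,26,10)
river: ρ → (10,14,-14)
river: ρ → (-14,14,10)
ρ-cycle length = 4 (tail of 0 descent steps not counted)

4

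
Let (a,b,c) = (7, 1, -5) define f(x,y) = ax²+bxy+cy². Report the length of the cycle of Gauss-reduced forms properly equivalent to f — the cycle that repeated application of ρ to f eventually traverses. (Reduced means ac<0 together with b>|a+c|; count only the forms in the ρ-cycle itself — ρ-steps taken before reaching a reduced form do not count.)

D = 141, ⌊√D⌋ = 11
descent: ρ → (-5,9,3)  [lands on river]
river: ρ → (3,9,-5)
river: ρ → (-5,11,1)
river: ρ → (1,11,-5)
ρ-cycle length = 4 (tail of 1 descent step not counted)

4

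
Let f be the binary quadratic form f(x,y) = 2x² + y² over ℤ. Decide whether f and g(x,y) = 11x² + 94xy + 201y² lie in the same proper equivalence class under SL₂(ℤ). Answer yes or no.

D₁ = -8, D₂ = -8
f: flip: (2,0,1)→(1,0,2)
f: reduced (well bottom): (1,0,2) with a≤c, −a<b≤a
g: translate: b→6 (≡94 mod 22), so (11,94,201)→(11,6,1)
g: flip: (11,6,1)→(1,-6,11)
g: translate: b→0 (≡-6 mod 2), so (1,-6,11)→(1,0,2)
g: reduced (well bottom): (1,0,2) with a≤c, −a<b≤a
reduced forms (1, 0, 2) vs (1, 0, 2) ⇒ equivalent

yes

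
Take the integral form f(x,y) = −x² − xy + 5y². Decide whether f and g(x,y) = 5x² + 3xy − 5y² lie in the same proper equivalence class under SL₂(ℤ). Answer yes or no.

D₁ = 21, D₂ = 109
discriminants differ ⇒ not SL₂(ℤ)-equivalent

no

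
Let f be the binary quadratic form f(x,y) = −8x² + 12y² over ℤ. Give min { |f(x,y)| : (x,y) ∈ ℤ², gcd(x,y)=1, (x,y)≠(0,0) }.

descent: ρ → (12,0,-8)
descent: ρ → (-8,16,4)  [lands on river]
river: ρ → (4,16,-8)
closes: descent 2, river 2
min |a| on river = 4

4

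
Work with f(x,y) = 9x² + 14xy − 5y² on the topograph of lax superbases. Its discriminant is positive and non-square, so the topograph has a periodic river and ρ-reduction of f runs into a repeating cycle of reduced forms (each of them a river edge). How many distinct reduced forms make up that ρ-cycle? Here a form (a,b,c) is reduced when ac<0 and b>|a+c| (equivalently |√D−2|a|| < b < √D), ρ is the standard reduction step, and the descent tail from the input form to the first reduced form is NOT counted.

D = 376, ⌊√D⌋ = 19
river: ρ → (-5,16,6)
river: ρ → (6,8,-13)
river: ρ → (-13,18,1)
river: ρ → (1,18,-13)
river: ρ → (-13,8,6)
river: ρ → (6,16,-5)
river: ρ → (-5,14,9)
river: ρ → (9,4,-10)
river: ρ → (-10,16,3)
river: ρ → (3,14,-15)
river: ρ → (-15,16,2)
river: ρ → (2,16,-15)
river: ρ → (-15,14,3)
river: ρ → (3,16,-10)
river: ρ → (-10,4,9)
river: ρ → (9,14,-5)
ρ-cycle length = 16 (tail of 0 descent steps not counted)

16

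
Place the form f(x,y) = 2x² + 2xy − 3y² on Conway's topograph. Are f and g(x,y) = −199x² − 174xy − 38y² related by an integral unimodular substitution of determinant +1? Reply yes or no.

D₁ = 28, D₂ = 28
river cycle of f (length 4): (-3, 4, 1), (1, 4, -3), (-3, 2, 2), (2, 2, -3)
river cycle of g (length 4): (-3, 2, 2), (2, 2, -3), (-3, 4, 1), (1, 4, -3)
cycles coincide ⇒ equivalent

yes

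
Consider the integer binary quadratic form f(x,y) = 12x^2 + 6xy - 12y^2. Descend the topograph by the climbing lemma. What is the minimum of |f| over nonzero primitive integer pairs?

river: ρ → (-12,18,6)
river: ρ → (6,18,-12)
river: ρ → (-12,6,12)
river: ρ → (12,18,-6)
river: ρ → (-6,18,12)
river: ρ → (12,6,-12)
closes: descent 0, river 6
min |a| on river = 6

6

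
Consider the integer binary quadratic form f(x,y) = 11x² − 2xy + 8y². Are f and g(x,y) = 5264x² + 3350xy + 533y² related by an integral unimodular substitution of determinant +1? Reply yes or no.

D₁ = -348, D₂ = -348
f: flip: (11,-2,8)→(8,2,11)
f: reduced (well bottom): (8,2,11) with a≤c, −a<b≤a
g: flip: (5264,3350,533)→(533,-3350,5264)
g: translate: b→-152 (≡-3350 mod 1066), so (533,-3350,5264)→(533,-152,11)
g: flip: (533,-152,11)→(11,152,533)
g: translate: b→-2 (≡152 mod 22), so (11,152,533)→(11,-2,8)
g: flip: (11,-2,8)→(8,2,11)
g: reduced (well bottom): (8,2,11) with a≤c, −a<b≤a
reduced forms (8, 2, 11) vs (8, 2, 11) ⇒ equivalent

yes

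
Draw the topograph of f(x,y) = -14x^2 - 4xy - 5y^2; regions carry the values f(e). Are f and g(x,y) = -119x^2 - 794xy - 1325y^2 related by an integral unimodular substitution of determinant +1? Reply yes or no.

D₁ = -264, D₂ = -264
f is negative-definite; reduce −f:
−f: flip: (14,4,5)→(5,-4,14)
−f: reduced (well bottom): (5,-4,14) with a≤c, −a<b≤a
flip sign back: reduced form of f is (-5,4,-14)
g is negative-definite; reduce −g:
−g: translate: b→80 (≡794 mod 238), so (119,794,1325)→(119,80,14)
−g: flip: (119,80,14)→(14,-80,119)
−g: translate: b→4 (≡-80 mod 28), so (14,-80,119)→(14,4,5)
−g: flip: (14,4,5)→(5,-4,14)
−g: reduced (well bottom): (5,-4,14) with a≤c, −a<b≤a
flip sign back: reduced form of g is (-5,4,-14)
reduced forms (-5, 4, -14) vs (-5, 4, -14) ⇒ equivalent

yes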